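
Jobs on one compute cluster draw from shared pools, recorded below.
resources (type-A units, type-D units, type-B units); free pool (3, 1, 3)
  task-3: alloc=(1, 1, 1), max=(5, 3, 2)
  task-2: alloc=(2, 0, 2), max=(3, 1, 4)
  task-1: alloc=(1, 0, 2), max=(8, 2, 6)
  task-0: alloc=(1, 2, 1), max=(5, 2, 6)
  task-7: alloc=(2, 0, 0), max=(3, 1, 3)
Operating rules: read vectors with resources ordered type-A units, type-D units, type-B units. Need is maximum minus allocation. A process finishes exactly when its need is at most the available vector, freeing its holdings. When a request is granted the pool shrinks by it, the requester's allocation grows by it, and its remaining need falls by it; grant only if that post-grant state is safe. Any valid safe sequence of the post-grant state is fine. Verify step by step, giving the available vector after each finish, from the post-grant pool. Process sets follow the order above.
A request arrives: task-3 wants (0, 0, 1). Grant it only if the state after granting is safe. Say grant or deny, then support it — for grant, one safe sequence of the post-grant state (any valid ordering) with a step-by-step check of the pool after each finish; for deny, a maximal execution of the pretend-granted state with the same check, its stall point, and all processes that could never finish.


DENY. Granting would leave the state unsafe.
Key observation: after task-2, task-7 the pool peaks at (7, 1, 4), and each blocked process is short somewhere: task-3 on type-D units; task-1 on type-D units; task-0 on type-B units.
Pretend the grant happened; the run task-2, task-7 goes as far as possible. Step-by-step check:
  pool = (3, 1, 2)
  task-2 needs (1, 1, 2) <= (3, 1, 2) -> finishes; pool += (2, 0, 2) = (5, 1, 4)
  task-7 needs (1, 1, 3) <= (5, 1, 4) -> finishes; pool += (2, 0, 0) = (7, 1, 4)
  blocked: task-3 wants (4, 2, 0), pool (7, 1, 4) — not enough type-D units
  blocked: task-1 wants (7, 2, 4), pool (7, 1, 4) — not enough type-D units
  blocked: task-0 wants (4, 0, 5), pool (7, 1, 4) — not enough type-B units
Had the request been granted, task-3, task-1 and task-0 could never finish.


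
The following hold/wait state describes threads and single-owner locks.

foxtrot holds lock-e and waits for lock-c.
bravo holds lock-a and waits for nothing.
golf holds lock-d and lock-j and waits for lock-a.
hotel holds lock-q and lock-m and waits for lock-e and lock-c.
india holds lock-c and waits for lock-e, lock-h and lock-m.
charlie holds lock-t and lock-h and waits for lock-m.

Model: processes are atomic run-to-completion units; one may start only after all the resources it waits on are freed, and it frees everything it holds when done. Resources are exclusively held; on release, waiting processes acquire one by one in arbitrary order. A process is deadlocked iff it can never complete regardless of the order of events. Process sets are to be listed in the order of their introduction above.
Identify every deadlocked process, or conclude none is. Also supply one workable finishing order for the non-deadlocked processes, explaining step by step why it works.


Deadlocked: foxtrot, hotel, india and charlie.
Key observation: foxtrot -> india -> foxtrot is a circular wait — nothing in it can go first; hotel and charlie are caught in further circular waits.
A valid finishing order for the others: bravo, golf.
Check, step by step:
  run bravo (it waits on nothing); releases lock-a
  golf waits on lock-a — all released -> runs and releases lock-d and lock-j


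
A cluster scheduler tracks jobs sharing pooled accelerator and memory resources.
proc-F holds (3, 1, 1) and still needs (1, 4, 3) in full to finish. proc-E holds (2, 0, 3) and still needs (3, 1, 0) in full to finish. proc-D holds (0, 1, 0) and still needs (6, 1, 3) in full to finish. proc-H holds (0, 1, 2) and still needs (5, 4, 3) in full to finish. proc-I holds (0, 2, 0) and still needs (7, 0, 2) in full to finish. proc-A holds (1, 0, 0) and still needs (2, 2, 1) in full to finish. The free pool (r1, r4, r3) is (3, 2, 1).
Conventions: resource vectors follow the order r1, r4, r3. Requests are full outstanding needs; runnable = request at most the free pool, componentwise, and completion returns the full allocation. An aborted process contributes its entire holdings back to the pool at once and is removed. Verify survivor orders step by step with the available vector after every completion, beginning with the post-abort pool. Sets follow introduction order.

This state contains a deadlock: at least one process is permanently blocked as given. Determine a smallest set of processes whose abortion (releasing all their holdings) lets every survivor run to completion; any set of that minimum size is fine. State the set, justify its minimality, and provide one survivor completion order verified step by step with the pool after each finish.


The answer: abort proc-F.
Key observation: aborting proc-F returns (3, 1, 1), and proc-I — hopeless before — runs at step 4 with the returned capacity in the pool.
Minimality: the empty abort set fails — the state is deadlocked as it stands.
Survivors finish in the order: proc-E, proc-A, proc-D, proc-I, proc-H. Step-by-step check (pool after the aborts first):
  pool = (6, 3, 2)
  proc-E: need (3, 1, 0) fits (6, 3, 2); releases (2, 0, 3), pool now (8, 3, 5)
  proc-A: need (2, 2, 1) fits (8, 3, 5); releases (1, 0, 0), pool now (9, 3, 5)
  proc-D: need (6, 1, 3) fits (9, 3, 5); releases (0, 1, 0), pool now (9, 4, 5)
  proc-I: need (7, 0, 2) fits (9, 4, 5); releases (0, 2, 0), pool now (9, 6, 5)
  proc-H: need (5, 4, 3) fits (9, 6, 5); releases (0, 1, 2), pool now (9, 7, 7)


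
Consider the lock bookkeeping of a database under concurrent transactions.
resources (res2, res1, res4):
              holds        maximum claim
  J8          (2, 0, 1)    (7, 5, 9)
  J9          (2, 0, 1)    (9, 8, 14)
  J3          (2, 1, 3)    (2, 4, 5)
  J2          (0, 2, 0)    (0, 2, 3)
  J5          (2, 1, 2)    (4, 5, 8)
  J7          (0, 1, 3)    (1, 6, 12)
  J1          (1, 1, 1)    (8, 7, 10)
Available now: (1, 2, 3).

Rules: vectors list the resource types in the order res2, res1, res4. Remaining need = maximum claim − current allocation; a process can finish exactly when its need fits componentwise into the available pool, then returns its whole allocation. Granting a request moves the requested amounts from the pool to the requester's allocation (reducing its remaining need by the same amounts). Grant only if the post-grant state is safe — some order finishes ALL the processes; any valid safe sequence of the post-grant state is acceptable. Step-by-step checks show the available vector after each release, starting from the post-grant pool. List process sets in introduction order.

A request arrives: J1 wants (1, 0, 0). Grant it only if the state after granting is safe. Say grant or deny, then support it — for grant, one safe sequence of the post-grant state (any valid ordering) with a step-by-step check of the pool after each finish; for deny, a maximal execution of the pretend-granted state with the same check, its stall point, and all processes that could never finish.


DENY — the pretend-granted state is unsafe.
Key observation: after J2, J3, J5 the pool peaks at (4, 6, 8), and each blocked process is short somewhere: J8 on res2; J9 on res2, res1, res4; J7 on res4; J1 on res2, res4.
After a pretend grant, a maximal execution: J2, J3, J5 — then nothing else fits. Check, step by step:
  pool = (0, 2, 3)
  run J2 (needs (0, 0, 3), free (0, 2, 3)); after release of (0, 2, 0) the pool is (0, 4, 3)
  run J3 (needs (0, 3, 2), free (0, 4, 3)); after release of (2, 1, 3) the pool is (2, 5, 6)
  run J5 (needs (2, 4, 6), free (2, 5, 6)); after release of (2, 1, 2) the pool is (4, 6, 8)
  J8 still needs (5, 5, 8) but only (4, 6, 8) is free — short on res2
  J9 still needs (7, 8, 13) but only (4, 6, 8) is free — short on res2, res1 and res4
  J7 still needs (1, 5, 9) but only (4, 6, 8) is free — short on res4
  J1 still needs (6, 6, 9) but only (4, 6, 8) is free — short on res2 and res4
Processes that could never finish after the grant: J8, J9, J7 and J1.


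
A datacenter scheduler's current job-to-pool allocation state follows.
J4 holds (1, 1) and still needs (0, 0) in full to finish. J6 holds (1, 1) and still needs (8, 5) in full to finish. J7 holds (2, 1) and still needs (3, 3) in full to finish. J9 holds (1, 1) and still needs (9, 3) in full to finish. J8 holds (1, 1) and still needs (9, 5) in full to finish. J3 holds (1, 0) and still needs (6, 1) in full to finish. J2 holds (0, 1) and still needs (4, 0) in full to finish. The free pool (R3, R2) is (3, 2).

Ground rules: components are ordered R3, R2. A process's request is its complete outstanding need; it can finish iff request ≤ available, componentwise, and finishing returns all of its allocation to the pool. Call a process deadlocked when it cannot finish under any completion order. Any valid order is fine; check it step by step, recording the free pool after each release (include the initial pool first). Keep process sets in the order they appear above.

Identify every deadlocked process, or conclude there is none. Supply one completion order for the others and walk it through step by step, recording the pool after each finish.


The deadlocked set is J6, J9 and J8.
Key observation: even finishing J4, J7, J3, J2 leaves just (7, 5) free — too little R3 for any of the remaining processes.
One completion order for the rest: J4, J7, J3, J2. Check, step by step:
  pool = (3, 2)
  J4 needs (0, 0) <= (3, 2) -> finishes; pool += (1, 1) = (4, 3)
  J7 needs (3, 3) <= (4, 3) -> finishes; pool += (2, 1) = (6, 4)
  J3 needs (6, 1) <= (6, 4) -> finishes; pool += (1, 0) = (7, 4)
  J2 needs (4, 0) <= (7, 4) -> finishes; pool += (0, 1) = (7, 5)
The stuck group stays short no matter what:
  J6 still needs (8, 5) but only (7, 5) is free — short on R3
  J9 still needs (9, 3) but only (7, 5) is free — short on R3
  J8 still needs (9, 5) but only (7, 5) is free — short on R3


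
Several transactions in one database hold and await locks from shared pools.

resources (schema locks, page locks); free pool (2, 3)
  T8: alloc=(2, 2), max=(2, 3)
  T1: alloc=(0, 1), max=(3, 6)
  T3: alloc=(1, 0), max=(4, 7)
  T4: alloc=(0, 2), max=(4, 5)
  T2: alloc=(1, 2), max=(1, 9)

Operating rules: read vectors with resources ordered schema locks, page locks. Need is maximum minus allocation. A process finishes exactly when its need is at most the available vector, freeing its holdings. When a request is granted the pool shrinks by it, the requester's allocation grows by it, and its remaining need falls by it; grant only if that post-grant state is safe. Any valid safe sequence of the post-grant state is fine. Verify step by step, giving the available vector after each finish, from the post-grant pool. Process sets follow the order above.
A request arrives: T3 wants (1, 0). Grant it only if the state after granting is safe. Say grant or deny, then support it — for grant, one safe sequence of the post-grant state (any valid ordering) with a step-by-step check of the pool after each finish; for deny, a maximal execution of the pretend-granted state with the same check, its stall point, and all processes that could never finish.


DENY — the pretend-granted state is unsafe.
Key observation: after T8, T1 the pool peaks at (3, 6), and each blocked process is short somewhere: T3 on page locks; T4 on schema locks; T2 on page locks.
On the post-grant state, T8, T1 is a maximal run — nothing extends it. Check, step by step:
  pool = (1, 3)
  run T8 (needs (0, 1), free (1, 3)); after release of (2, 2) the pool is (3, 5)
  run T1 (needs (3, 5), free (3, 5)); after release of (0, 1) the pool is (3, 6)
  T3 cannot run: need (2, 7) vs free (3, 6) (insufficient page locks)
  T4 cannot run: need (4, 3) vs free (3, 6) (insufficient schema locks)
  T2 cannot run: need (0, 7) vs free (3, 6) (insufficient page locks)
Processes that could never finish after the grant: T3, T4 and T2.


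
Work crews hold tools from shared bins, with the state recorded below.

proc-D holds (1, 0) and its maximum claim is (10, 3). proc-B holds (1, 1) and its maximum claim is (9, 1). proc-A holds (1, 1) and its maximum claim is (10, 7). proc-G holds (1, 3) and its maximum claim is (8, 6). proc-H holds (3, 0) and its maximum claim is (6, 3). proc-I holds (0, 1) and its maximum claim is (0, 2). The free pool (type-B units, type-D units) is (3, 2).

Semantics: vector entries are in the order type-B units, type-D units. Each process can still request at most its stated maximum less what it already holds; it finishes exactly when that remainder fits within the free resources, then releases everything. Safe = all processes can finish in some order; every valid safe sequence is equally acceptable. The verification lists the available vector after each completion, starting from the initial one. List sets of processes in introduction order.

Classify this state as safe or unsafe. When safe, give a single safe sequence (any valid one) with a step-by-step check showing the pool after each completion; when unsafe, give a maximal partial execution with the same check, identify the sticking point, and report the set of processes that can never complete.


UNSAFE.
Key observation: proc-I, proc-H can finish, but then (6, 3) is all there is, and the blocked group's type-B units demands exceed it.
The run proc-I, proc-H cannot be extended any further. Walking it through:
  pool = (3, 2)
  proc-I needs (0, 1) <= (3, 2) -> finishes; pool += (0, 1) = (3, 3)
  proc-H needs (3, 3) <= (3, 3) -> finishes; pool += (3, 0) = (6, 3)
  proc-D still needs (9, 3) but only (6, 3) is free — short on type-B units
  proc-B still needs (8, 0) but only (6, 3) is free — short on type-B units
  proc-A still needs (9, 6) but only (6, 3) is free — short on type-B units and type-D units
  proc-G still needs (7, 3) but only (6, 3) is free — short on type-B units
Permanently blocked: proc-D, proc-B, proc-A and proc-G.


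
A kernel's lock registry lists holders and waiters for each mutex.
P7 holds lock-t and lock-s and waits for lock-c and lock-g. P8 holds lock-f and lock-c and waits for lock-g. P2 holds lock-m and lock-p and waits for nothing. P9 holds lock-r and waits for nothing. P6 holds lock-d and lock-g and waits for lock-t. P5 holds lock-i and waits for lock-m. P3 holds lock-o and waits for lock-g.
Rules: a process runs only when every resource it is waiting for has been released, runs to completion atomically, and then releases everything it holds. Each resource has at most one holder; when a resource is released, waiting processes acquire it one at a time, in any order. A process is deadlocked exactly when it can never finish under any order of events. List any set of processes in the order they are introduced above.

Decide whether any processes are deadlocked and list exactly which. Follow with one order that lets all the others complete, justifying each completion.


Deadlocked set: P7, P8, P6 and P3.
Key observation: nobody on the ring P7 -> P8 -> P6 -> P7 can start until another member finishes, which never happens; P3 waits into the deadlock from upstream.
One completion order for the rest: P2, P9, P5.
Check, step by step:
  run P2 (it waits on nothing); releases lock-m and lock-p
  run P9 (it waits on nothing); releases lock-r
  run P5 (all its waits — lock-m — are resolved); releases lock-i


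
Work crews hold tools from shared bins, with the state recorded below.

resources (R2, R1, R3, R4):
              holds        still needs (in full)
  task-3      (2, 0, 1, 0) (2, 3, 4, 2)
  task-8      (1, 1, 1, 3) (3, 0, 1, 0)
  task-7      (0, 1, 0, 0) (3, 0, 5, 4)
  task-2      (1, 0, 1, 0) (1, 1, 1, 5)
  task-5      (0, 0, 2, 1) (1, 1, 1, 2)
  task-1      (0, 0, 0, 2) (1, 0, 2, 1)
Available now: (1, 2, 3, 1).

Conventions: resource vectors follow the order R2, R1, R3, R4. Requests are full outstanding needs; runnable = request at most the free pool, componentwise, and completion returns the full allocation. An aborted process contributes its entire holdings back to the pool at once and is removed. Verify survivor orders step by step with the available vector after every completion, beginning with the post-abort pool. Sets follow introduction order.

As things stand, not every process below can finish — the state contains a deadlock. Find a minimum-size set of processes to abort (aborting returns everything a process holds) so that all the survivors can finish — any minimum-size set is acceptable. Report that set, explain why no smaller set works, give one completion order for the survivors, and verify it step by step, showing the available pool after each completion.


Abort task-8.
Key observation: task-2 had no path to completion before; after the abort of task-8 ((1, 1, 1, 3) returned), step 2 is where it fits.
Why nothing smaller works: aborting no one leaves the state deadlocked as given.
The survivors complete as task-5, task-2, task-3, task-7, task-1. Verifying each step (starting from the post-abort pool):
  pool = (2, 3, 4, 4)
  task-5: need (1, 1, 1, 2) fits (2, 3, 4, 4); releases (0, 0, 2, 1), pool now (2, 3, 6, 5)
  task-2: need (1, 1, 1, 5) fits (2, 3, 6, 5); releases (1, 0, 1, 0), pool now (3, 3, 7, 5)
  task-3: need (2, 3, 4, 2) fits (3, 3, 7, 5); releases (2, 0, 1, 0), pool now (5, 3, 8, 5)
  task-7: need (3, 0, 5, 4) fits (5, 3, 8, 5); releases (0, 1, 0, 0), pool now (5, 4, 8, 5)
  task-1: need (1, 0, 2, 1) fits (5, 4, 8, 5); releases (0, 0, 0, 2), pool now (5, 4, 8, 7)


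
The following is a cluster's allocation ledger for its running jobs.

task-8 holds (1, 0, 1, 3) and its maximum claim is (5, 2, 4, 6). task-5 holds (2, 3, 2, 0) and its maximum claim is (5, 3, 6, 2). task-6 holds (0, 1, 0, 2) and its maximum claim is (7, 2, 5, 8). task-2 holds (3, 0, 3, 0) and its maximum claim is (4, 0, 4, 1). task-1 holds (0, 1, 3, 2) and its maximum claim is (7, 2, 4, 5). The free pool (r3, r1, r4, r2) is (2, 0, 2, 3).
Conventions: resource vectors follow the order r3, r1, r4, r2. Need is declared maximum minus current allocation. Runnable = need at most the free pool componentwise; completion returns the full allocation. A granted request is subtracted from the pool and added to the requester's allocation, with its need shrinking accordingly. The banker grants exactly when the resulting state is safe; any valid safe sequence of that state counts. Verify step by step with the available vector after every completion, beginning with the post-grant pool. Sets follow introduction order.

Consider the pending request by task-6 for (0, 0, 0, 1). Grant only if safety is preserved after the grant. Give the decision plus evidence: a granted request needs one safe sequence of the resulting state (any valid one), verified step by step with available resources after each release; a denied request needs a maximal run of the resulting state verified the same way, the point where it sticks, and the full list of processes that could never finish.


DENY: after the grant no complete ordering would exist.
Key observation: the pool after task-2, task-5 is (7, 3, 7, 2); every surviving request exceeds it in r2, so progress ends there.
After a pretend grant, a maximal execution: task-2, task-5 — then nothing else fits. Step-by-step check:
  pool = (2, 0, 2, 2)
  run task-2 (needs (1, 0, 1, 1), free (2, 0, 2, 2)); after release of (3, 0, 3, 0) the pool is (5, 0, 5, 2)
  run task-5 (needs (3, 0, 4, 2), free (5, 0, 5, 2)); after release of (2, 3, 2, 0) the pool is (7, 3, 7, 2)
  task-8 cannot run: need (4, 2, 3, 3) vs free (7, 3, 7, 2) (insufficient r2)
  task-6 cannot run: need (7, 1, 5, 5) vs free (7, 3, 7, 2) (insufficient r2)
  task-1 cannot run: need (7, 1, 1, 3) vs free (7, 3, 7, 2) (insufficient r2)
Post-grant, the permanently blocked set is task-8, task-6 and task-1.


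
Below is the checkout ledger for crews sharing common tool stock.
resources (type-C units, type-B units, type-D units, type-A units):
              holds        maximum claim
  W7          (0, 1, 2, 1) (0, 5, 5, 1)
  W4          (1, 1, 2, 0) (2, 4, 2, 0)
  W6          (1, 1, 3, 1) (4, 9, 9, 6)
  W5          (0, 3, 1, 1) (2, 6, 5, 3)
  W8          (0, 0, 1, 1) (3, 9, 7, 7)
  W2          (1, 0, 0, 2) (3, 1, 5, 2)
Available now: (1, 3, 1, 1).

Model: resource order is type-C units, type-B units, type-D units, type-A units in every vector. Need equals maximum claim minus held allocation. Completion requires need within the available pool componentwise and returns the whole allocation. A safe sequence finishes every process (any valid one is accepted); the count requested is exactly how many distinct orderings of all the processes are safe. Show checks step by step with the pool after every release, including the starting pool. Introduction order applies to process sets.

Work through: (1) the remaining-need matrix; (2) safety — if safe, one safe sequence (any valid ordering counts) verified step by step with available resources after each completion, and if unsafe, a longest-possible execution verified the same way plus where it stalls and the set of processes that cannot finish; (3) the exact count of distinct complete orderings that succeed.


(1) Need matrix, components ordered type-C units, type-B units, type-D units, type-A units:
  W7: (0, 4, 3, 0)
  W4: (1, 3, 0, 0)
  W6: (3, 8, 6, 5)
  W5: (2, 3, 4, 2)
  W8: (3, 9, 6, 6)
  W2: (2, 1, 5, 0)
(2) The state is SAFE; one workable sequence: W4, W7, W5, W2, W6, W8.
Key observation: at W4 the run first touches a limit — (1, 3, 0, 0) against (1, 3, 1, 1), exact on a resource it actually requests.
Verifying each step:
  pool = (1, 3, 1, 1)
  W4: need (1, 3, 0, 0) fits (1, 3, 1, 1); releases (1, 1, 2, 0), pool now (2, 4, 3, 1)
  W7: need (0, 4, 3, 0) fits (2, 4, 3, 1); releases (0, 1, 2, 1), pool now (2, 5, 5, 2)
  W5: need (2, 3, 4, 2) fits (2, 5, 5, 2); releases (0, 3, 1, 1), pool now (2, 8, 6, 3)
  W2: need (2, 1, 5, 0) fits (2, 8, 6, 3); releases (1, 0, 0, 2), pool now (3, 8, 6, 5)
  W6: need (3, 8, 6, 5) fits (3, 8, 6, 5); releases (1, 1, 3, 1), pool now (4, 9, 9, 6)
  W8: need (3, 9, 6, 6) fits (4, 9, 9, 6); releases (0, 0, 1, 1), pool now (4, 9, 10, 7)
(3) Exactly 2 of the possible complete orderings are safe sequences.


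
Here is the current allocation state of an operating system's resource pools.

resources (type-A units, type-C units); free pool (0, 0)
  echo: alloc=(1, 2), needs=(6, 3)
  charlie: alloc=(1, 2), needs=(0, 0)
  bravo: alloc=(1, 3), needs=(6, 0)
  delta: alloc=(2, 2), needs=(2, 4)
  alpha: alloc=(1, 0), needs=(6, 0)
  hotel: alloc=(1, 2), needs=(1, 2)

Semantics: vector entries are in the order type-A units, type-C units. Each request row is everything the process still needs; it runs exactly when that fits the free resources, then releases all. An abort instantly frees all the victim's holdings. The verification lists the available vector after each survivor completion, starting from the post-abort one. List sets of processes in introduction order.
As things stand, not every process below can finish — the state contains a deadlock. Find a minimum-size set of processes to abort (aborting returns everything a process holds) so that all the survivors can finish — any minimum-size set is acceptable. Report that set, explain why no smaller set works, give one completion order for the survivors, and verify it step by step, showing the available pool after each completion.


Minimum abort set: echo and alpha.
Key observation: bravo could never have finished before the abort; with (2, 2) returned by echo and alpha, it fits at step 4.
No one abort is enough; case by case: echo alone leaves bravo blocked (short on type-A units); charlie alone leaves echo blocked (short on type-A units); bravo alone leaves echo blocked (short on type-A units); delta alone leaves echo blocked (short on type-A units); alpha alone leaves echo blocked (short on type-A units); hotel alone leaves echo blocked (short on type-A units).
The survivors complete as charlie, delta, hotel, bravo. Step-by-step check (starting from the post-abort pool):
  pool = (2, 2)
  charlie needs (0, 0) <= (2, 2) -> finishes; pool += (1, 2) = (3, 4)
  delta needs (2, 4) <= (3, 4) -> finishes; pool += (2, 2) = (5, 6)
  hotel needs (1, 2) <= (5, 6) -> finishes; pool += (1, 2) = (6, 8)
  bravo needs (6, 0) <= (6, 8) -> finishes; pool += (1, 3) = (7, 11)


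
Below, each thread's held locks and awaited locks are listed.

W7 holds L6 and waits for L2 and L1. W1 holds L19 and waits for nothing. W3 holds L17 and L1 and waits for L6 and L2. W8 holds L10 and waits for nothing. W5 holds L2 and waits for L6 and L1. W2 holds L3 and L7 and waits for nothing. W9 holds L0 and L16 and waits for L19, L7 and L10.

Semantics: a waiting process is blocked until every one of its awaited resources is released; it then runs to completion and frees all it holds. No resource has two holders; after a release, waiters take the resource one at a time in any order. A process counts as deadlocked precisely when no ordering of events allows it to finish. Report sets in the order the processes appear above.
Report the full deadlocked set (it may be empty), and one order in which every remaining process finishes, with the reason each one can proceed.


Deadlocked set: W7, W3 and W5.
Key observation: W7 -> W3 -> W7 is a circular wait — nothing in it can go first; W5 is caught in further circular waits.
A valid finishing order for the others: W1, W8, W2, W9.
Step-by-step check:
  W1 waits on nothing -> runs at once and releases L19
  W8 waits on nothing -> runs at once and releases L10
  W2 waits on nothing -> runs at once and releases L3 and L7
  W9: everything it awaited (L19, L7 and L10) is free; runs, freeing L0 and L16


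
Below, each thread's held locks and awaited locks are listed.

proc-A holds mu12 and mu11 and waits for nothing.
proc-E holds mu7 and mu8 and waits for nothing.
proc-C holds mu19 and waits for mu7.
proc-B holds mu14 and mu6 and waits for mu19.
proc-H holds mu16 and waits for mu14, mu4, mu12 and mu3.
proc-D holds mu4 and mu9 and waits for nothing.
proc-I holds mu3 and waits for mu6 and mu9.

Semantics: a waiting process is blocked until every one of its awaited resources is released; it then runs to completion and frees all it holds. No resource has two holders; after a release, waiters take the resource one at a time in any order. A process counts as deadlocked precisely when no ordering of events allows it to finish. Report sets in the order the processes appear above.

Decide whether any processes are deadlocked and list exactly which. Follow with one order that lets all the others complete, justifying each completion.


The deadlocked set is empty.
Key observation: the wait graph is acyclic; completion cascades from the unblocked processes through everyone else.
The rest can finish in the order proc-A, proc-D, proc-E, proc-C, proc-B, proc-I, proc-H.
Check, step by step:
  proc-A: no waits; runs immediately, freeing mu12 and mu11
  proc-D: no waits; runs immediately, freeing mu4 and mu9
  proc-E: no waits; runs immediately, freeing mu7 and mu8
  proc-C: everything it awaited (mu7) is free; runs, freeing mu19
  proc-B: everything it awaited (mu19) is free; runs, freeing mu14 and mu6
  proc-I: everything it awaited (mu6 and mu9) is free; runs, freeing mu3
  proc-H: everything it awaited (mu14, mu4, mu12 and mu3) is free; runs, freeing mu16


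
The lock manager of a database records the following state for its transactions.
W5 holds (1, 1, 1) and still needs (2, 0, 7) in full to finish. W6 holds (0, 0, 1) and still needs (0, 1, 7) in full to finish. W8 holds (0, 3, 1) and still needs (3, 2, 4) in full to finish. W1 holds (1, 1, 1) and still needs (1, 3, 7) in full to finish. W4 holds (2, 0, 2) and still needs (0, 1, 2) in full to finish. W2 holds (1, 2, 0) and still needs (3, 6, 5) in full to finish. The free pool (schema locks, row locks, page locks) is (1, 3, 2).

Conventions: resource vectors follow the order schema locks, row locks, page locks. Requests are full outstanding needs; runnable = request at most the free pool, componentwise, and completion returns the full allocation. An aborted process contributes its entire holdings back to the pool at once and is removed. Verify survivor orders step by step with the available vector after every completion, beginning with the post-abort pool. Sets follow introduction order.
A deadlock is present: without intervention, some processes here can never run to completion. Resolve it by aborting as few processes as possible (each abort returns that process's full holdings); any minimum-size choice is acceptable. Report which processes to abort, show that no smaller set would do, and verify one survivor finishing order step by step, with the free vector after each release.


Minimum abort set: W6 and W1.
Key observation: the returned (1, 1, 2) from W6 and W1 is what brings W5 — unrunnable before, under any order — into play at step 3.
No one abort is enough; case by case: W5 alone leaves W6 blocked (short on page locks); W6 alone leaves W5 blocked (short on page locks); W8 alone leaves W5 blocked (short on page locks); W1 alone leaves W5 blocked (short on page locks); W4 alone leaves W5 blocked (short on page locks); W2 alone leaves W5 blocked (short on page locks).
One survivor order: W4, W8, W5, W2. Walking it through (post-abort pool first):
  pool = (2, 4, 4)
  run W4 (needs (0, 1, 2), free (2, 4, 4)); after release of (2, 0, 2) the pool is (4, 4, 6)
  run W8 (needs (3, 2, 4), free (4, 4, 6)); after release of (0, 3, 1) the pool is (4, 7, 7)
  run W5 (needs (2, 0, 7), free (4, 7, 7)); after release of (1, 1, 1) the pool is (5, 8, 8)
  run W2 (needs (3, 6, 5), free (5, 8, 8)); after release of (1, 2, 0) the pool is (6, 10, 8)


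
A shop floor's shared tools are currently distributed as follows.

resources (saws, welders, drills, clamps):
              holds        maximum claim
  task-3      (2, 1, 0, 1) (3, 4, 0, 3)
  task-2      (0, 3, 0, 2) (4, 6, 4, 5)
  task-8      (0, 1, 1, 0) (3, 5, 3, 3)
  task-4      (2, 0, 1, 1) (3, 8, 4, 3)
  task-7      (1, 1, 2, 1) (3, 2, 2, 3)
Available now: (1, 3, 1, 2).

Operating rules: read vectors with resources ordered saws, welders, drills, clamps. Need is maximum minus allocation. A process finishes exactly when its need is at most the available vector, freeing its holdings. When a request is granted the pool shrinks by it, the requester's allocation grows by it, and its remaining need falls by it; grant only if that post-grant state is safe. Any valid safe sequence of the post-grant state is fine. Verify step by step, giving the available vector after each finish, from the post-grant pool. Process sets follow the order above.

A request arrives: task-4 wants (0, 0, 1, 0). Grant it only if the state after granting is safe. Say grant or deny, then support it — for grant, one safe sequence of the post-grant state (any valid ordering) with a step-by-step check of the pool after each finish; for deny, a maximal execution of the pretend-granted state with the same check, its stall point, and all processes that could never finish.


DENY: after the grant no complete ordering would exist.
Key observation: after task-3, task-7, task-8 the pool peaks at (4, 6, 3, 4), and each blocked process is short somewhere: task-2 on drills; task-4 on welders.
Pretend the grant happened; the run task-3, task-7, task-8 goes as far as possible. Check, step by step:
  pool = (1, 3, 0, 2)
  task-3 needs (1, 3, 0, 2) <= (1, 3, 0, 2) -> finishes; pool += (2, 1, 0, 1) = (3, 4, 0, 3)
  task-7 needs (2, 1, 0, 2) <= (3, 4, 0, 3) -> finishes; pool += (1, 1, 2, 1) = (4, 5, 2, 4)
  task-8 needs (3, 4, 2, 3) <= (4, 5, 2, 4) -> finishes; pool += (0, 1, 1, 0) = (4, 6, 3, 4)
  task-2 cannot run: need (4, 3, 4, 3) vs free (4, 6, 3, 4) (insufficient drills)
  task-4 cannot run: need (1, 8, 2, 2) vs free (4, 6, 3, 4) (insufficient welders)
Post-grant, the permanently blocked set is task-2 and task-4.


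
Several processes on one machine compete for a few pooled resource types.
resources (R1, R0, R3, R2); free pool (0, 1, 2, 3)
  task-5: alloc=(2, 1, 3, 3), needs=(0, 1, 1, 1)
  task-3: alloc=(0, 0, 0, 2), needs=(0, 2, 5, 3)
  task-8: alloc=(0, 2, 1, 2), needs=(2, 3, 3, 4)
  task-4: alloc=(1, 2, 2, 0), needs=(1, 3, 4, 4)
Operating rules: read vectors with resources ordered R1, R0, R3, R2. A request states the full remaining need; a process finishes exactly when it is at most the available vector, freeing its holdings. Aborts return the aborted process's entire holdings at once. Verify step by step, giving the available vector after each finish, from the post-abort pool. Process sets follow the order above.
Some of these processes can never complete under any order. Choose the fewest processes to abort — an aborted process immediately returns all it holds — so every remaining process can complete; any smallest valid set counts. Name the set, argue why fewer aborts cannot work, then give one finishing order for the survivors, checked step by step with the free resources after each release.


The answer: abort task-4.
Key observation: aborting task-4 returns (1, 2, 2, 0), and task-8 — hopeless before — runs at step 2 with the returned capacity in the pool.
Minimality: the empty abort set fails — the state is deadlocked as it stands.
The survivors complete as task-5, task-8, task-3. Check, step by step (starting from the post-abort pool):
  pool = (1, 3, 4, 3)
  run task-5 (needs (0, 1, 1, 1), free (1, 3, 4, 3)); after release of (2, 1, 3, 3) the pool is (3, 4, 7, 6)
  run task-8 (needs (2, 3, 3, 4), free (3, 4, 7, 6)); after release of (0, 2, 1, 2) the pool is (3, 6, 8, 8)
  run task-3 (needs (0, 2, 5, 3), free (3, 6, 8, 8)); after release of (0, 0, 0, 2) the pool is (3, 6, 8, 10)


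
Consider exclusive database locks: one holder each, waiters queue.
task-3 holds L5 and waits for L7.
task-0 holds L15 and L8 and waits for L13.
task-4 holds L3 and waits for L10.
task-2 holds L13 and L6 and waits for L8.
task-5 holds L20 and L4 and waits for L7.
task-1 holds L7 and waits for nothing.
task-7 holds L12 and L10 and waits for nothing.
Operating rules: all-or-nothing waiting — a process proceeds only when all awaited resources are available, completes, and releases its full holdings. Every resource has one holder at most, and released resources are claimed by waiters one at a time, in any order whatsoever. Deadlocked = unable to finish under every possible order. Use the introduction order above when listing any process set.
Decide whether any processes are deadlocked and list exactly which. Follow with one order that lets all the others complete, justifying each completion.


Deadlocked set: task-0 and task-2.
Key observation: along task-0 -> task-2 -> task-0, each member waits on what the next one holds — a deadlock; no other process is dragged down with it.
A valid finishing order for the others: task-1, task-5, task-3, task-7, task-4.
Verifying each step:
  task-1 waits on nothing -> runs at once and releases L7
  task-5: everything it awaited (L7) is free; runs, freeing L20 and L4
  task-3: everything it awaited (L7) is free; runs, freeing L5
  task-7 waits on nothing -> runs at once and releases L12 and L10
  task-4: everything it awaited (L10) is free; runs, freeing L3


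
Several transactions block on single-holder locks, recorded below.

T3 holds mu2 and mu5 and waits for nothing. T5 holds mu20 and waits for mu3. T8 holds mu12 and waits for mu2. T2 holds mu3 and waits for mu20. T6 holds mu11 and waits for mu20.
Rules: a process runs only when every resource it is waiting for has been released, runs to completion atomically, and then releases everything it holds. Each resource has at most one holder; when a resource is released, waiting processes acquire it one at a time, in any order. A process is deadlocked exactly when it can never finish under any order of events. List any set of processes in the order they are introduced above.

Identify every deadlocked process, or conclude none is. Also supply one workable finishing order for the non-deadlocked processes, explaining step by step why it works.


Deadlocked set: T5, T2 and T6.
Key observation: the knot is the closed ring of waits T5 -> T2 -> T5; T6 waits into the deadlock from upstream.
The rest can finish in the order T3, T8.
Step-by-step check:
  run T3 (it waits on nothing); releases mu2 and mu5
  run T8 (all its waits — mu2 — are resolved); releases mu12


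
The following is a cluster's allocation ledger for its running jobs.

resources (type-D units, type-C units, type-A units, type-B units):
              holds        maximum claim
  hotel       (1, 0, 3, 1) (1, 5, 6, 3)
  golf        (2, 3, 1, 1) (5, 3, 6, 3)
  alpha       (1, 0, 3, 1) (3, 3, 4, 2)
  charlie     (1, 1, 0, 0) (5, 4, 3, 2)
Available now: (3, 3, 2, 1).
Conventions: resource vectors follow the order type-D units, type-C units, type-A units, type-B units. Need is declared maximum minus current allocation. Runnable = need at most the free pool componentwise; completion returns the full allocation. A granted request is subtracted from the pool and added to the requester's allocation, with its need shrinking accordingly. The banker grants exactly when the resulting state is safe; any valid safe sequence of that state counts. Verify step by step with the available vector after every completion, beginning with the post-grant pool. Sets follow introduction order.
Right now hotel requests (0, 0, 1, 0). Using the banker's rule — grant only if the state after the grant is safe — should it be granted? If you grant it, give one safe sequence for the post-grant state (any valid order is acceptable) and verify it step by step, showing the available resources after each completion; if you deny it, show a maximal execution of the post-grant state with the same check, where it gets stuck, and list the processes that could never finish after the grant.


DENY — the pretend-granted state is unsafe.
Key observation: after alpha, charlie the pool peaks at (5, 4, 4, 2), and each blocked process is short somewhere: hotel on type-C units; golf on type-A units.
After a pretend grant, a maximal execution: alpha, charlie — then nothing else fits. Verifying each step:
  pool = (3, 3, 1, 1)
  alpha needs (2, 3, 1, 1) <= (3, 3, 1, 1) -> finishes; pool += (1, 0, 3, 1) = (4, 3, 4, 2)
  charlie needs (4, 3, 3, 2) <= (4, 3, 4, 2) -> finishes; pool += (1, 1, 0, 0) = (5, 4, 4, 2)
  blocked: hotel wants (0, 5, 2, 2), pool (5, 4, 4, 2) — not enough type-C units
  blocked: golf wants (3, 0, 5, 2), pool (5, 4, 4, 2) — not enough type-A units
Post-grant, the permanently blocked set is hotel and golf.


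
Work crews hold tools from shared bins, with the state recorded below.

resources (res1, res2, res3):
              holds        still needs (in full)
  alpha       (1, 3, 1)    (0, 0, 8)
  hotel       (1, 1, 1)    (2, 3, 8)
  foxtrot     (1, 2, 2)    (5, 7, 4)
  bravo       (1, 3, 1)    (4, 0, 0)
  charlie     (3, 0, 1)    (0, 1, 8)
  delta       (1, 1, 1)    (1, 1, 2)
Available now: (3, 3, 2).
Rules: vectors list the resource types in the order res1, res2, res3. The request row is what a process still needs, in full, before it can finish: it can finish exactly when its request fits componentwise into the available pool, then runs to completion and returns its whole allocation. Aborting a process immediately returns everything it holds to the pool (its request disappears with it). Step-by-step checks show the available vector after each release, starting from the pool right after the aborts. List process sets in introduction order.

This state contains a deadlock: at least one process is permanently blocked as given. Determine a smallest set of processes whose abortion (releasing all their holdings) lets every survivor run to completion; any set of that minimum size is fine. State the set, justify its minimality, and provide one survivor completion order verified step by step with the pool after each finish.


The answer: abort alpha and hotel.
Key observation: charlie could never have finished before the abort; with (2, 4, 2) returned by alpha and hotel, it fits at step 4.
Why nothing smaller works — every single abort fails: alpha alone leaves hotel blocked (short on res3); hotel alone leaves alpha blocked (short on res3); foxtrot alone leaves alpha blocked (short on res3); bravo alone leaves alpha blocked (short on res3); charlie alone leaves alpha blocked (short on res3); delta alone leaves alpha blocked (short on res3).
The survivors complete as delta, bravo, foxtrot, charlie. Verifying each step (starting from the post-abort pool):
  pool = (5, 7, 4)
  delta: need (1, 1, 2) fits (5, 7, 4); releases (1, 1, 1), pool now (6, 8, 5)
  bravo: need (4, 0, 0) fits (6, 8, 5); releases (1, 3, 1), pool now (7, 11, 6)
  foxtrot: need (5, 7, 4) fits (7, 11, 6); releases (1, 2, 2), pool now (8, 13, 8)
  charlie: need (0, 1, 8) fits (8, 13, 8); releases (3, 0, 1), pool now (11, 13, 9)
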